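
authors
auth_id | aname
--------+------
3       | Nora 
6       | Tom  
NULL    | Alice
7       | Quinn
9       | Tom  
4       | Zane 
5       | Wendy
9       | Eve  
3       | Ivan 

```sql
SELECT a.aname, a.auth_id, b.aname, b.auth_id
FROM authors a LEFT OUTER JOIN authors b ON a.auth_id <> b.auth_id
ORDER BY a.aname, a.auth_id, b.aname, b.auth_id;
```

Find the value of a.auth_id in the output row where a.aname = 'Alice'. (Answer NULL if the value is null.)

LEFT JOIN keeps every row from `authors a`; unmatched rows get NULL for `authors b`'s columns.
Matching on a.auth_id <> b.auth_id. A NULL in a compared column never satisfies the condition.
- auth_id=3: 6 matching b row(s), so 6 row(s) emitted.
- auth_id=6: 7 matching b row(s), so 7 row(s) emitted.
- auth_id=NULL: no b row matches, row kept with b columns NULL.
- auth_id=7: 7 matching b row(s), so 7 row(s) emitted.
- auth_id=9: 6 matching b row(s), so 6 row(s) emitted.
- auth_id=4: 7 matching b row(s), so 7 row(s) emitted.
- auth_id=5: 7 matching b row(s), so 7 row(s) emitted.
- auth_id=9: 6 matching b row(s), so 6 row(s) emitted.
- auth_id=3: 6 matching b row(s), so 6 row(s) emitted.

NULL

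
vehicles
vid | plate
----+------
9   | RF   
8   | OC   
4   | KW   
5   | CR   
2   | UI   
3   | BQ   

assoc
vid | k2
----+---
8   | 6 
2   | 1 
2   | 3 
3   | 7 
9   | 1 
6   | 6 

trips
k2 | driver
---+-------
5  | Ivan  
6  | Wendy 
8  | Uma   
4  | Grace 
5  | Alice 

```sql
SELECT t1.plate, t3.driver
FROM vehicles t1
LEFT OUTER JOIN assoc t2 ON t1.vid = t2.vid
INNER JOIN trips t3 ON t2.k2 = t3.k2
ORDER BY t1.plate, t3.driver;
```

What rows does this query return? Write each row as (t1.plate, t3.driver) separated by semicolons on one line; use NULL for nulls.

Joins associate left-to-right: vehicles LEFT JOIN assoc on vid gives 7 intermediate row(s).
Then INNER JOIN `trips t3` on k2: keep only rows whose t2.k2 appears in t3.

(OC, Wendy)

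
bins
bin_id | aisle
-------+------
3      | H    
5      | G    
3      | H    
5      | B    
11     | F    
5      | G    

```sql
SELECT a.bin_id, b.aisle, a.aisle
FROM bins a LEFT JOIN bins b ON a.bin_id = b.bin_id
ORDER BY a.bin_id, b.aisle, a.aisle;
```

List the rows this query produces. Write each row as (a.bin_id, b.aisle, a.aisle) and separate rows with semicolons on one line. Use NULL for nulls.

LEFT JOIN keeps every row from `bins a`; unmatched rows get NULL for `bins b`'s columns.
Matching on a.bin_id = b.bin_id.
Matched pairs: 14; unmatched a rows kept: 0.

(3, H, H); (3, H, H); (3, H, H); (3, H, H); (5, B, B); (5, B, G); (5, B, G); (5, G, B); (5, G, B); (5, G, G); (5, G, G); (5, G, G); (5, G, G); (11, F, F)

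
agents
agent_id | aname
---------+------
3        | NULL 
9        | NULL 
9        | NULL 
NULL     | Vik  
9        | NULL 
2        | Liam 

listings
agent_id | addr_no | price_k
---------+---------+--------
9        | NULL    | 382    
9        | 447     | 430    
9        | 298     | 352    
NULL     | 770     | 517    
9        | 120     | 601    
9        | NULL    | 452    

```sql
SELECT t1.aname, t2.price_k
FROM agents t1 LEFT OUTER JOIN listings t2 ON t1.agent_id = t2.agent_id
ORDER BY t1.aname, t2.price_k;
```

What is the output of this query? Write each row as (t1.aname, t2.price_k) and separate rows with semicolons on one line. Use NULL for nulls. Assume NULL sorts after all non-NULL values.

(Liam, NULL); (Vik, NULL); (NULL, 352); (NULL, 352); (NULL, 352); (NULL, 382); (NULL, 382); (NULL, 382); (NULL, 430); (NULL, 430); (NULL, 430); (NULL, 452); (NULL, 452); (NULL, 452); (NULL, 601); (NULL, 601); (NULL, 601); (NULL, NULL)

LEFT JOIN keeps every row from `agents`; unmatched rows get NULL for `listings`'s columns.
Matching on t1.agent_id = t2.agent_id. A NULL in a compared column never satisfies the condition.
- t1[0] agent_id=3 → no match; kept with NULLs on the t2 side.
- t1[1] agent_id=9 → 5 match(es) in t2 → 5 row(s).
- t1[2] agent_id=9 → 5 match(es) in t2 → 5 row(s).
- t1[3] agent_id=NULL → no match; kept with NULLs on the t2 side.
- t1[4] agent_id=9 → 5 match(es) in t2 → 5 row(s).
- t1[5] agent_id=2 → no match; kept with NULLs on the t2 side.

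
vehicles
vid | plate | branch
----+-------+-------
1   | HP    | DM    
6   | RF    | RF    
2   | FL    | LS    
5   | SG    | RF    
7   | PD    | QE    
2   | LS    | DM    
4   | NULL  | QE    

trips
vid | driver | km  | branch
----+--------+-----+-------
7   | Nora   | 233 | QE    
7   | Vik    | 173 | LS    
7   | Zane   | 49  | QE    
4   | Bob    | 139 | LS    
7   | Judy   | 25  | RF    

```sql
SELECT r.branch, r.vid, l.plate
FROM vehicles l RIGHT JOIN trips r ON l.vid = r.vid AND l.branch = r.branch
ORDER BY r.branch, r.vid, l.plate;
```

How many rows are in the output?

5

RIGHT JOIN keeps every row from `trips`; unmatched rows get NULL for `vehicles`'s columns.
Matching on l.vid = r.vid AND l.branch = r.branch.
Matched pairs: 2; unmatched r rows kept: 3.
Total: 2 matched + 3 padded = 5 rows.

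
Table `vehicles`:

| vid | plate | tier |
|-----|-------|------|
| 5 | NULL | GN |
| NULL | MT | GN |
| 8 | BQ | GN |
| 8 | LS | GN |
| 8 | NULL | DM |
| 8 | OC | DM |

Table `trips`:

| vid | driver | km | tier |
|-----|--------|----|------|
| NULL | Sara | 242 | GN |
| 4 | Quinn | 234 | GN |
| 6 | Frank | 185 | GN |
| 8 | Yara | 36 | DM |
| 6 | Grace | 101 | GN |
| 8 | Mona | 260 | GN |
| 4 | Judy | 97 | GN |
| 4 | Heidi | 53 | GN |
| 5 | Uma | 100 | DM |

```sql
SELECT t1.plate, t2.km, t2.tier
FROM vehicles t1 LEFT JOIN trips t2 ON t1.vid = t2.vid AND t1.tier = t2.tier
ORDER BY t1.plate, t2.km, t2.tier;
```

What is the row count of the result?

6

LEFT JOIN keeps every row from `vehicles`; unmatched rows get NULL for `trips`'s columns.
Matching on t1.vid = t2.vid AND t1.tier = t2.tier. A NULL in a compared column never satisfies the condition.
- vid=5, tier=GN: no t2 row matches, row kept with t2 columns NULL.
- vid=NULL, tier=GN: no t2 row matches, row kept with t2 columns NULL.
- vid=8, tier=GN: 1 matching t2 row(s), so 1 row(s) emitted.
- vid=8, tier=GN: 1 matching t2 row(s), so 1 row(s) emitted.
- vid=8, tier=DM: 1 matching t2 row(s), so 1 row(s) emitted.
- vid=8, tier=DM: 1 matching t2 row(s), so 1 row(s) emitted.
Total: 4 matched + 2 padded = 6 rows.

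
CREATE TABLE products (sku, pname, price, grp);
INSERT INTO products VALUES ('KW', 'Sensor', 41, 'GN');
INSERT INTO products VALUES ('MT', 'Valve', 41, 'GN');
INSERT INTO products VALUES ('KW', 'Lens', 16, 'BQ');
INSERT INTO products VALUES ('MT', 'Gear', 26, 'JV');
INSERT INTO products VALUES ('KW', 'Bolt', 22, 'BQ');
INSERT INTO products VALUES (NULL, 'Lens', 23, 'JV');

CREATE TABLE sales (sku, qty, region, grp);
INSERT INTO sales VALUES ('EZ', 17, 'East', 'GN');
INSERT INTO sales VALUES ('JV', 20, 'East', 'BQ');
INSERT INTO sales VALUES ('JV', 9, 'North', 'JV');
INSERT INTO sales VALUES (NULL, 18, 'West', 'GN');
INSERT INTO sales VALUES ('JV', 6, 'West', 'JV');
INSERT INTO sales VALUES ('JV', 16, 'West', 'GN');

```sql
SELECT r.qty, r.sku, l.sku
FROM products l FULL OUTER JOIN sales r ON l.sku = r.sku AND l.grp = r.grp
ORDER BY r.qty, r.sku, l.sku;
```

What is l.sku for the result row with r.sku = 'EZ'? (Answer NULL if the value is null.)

FULL OUTER JOIN keeps every row from both sides; unmatched rows get NULL for the other side's columns.
Matching on l.sku = r.sku AND l.grp = r.grp. A NULL in a compared column never satisfies the condition.
- l[0] sku=KW, grp=GN → no match; kept with NULLs on the r side.
- l[1] sku=MT, grp=GN → no match; kept with NULLs on the r side.
- l[2] sku=KW, grp=BQ → no match; kept with NULLs on the r side.
- l[3] sku=MT, grp=JV → no match; kept with NULLs on the r side.
- l[4] sku=KW, grp=BQ → no match; kept with NULLs on the r side.
- l[5] sku=NULL, grp=JV → no match; kept with NULLs on the r side.
- 6 r row(s) had no l match → kept, l columns NULL.

NULL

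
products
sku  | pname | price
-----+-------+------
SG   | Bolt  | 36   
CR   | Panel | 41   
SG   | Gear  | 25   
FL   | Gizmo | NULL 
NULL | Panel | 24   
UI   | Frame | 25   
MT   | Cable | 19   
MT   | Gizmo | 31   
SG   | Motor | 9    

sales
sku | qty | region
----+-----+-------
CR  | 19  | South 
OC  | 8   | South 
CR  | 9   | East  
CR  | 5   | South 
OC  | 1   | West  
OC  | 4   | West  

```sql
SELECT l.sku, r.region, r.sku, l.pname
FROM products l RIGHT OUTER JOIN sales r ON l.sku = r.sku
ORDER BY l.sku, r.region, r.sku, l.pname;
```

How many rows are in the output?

6

RIGHT JOIN keeps every row from `sales`; unmatched rows get NULL for `products`'s columns.
Matching on l.sku = r.sku. A NULL in a compared column never satisfies the condition.
- sku=SG: no matching r row.
- sku=CR: 3 matching r row(s), so 3 row(s) emitted.
- sku=SG: no matching r row.
- sku=FL: no matching r row.
- sku=NULL: no matching r row.
- sku=UI: no matching r row.
- sku=MT: no matching r row.
- sku=MT: no matching r row.
- sku=SG: no matching r row.
- plus 3 unmatched r row(s), each kept with NULL l columns.
Total: 3 matched + 3 padded = 6 rows.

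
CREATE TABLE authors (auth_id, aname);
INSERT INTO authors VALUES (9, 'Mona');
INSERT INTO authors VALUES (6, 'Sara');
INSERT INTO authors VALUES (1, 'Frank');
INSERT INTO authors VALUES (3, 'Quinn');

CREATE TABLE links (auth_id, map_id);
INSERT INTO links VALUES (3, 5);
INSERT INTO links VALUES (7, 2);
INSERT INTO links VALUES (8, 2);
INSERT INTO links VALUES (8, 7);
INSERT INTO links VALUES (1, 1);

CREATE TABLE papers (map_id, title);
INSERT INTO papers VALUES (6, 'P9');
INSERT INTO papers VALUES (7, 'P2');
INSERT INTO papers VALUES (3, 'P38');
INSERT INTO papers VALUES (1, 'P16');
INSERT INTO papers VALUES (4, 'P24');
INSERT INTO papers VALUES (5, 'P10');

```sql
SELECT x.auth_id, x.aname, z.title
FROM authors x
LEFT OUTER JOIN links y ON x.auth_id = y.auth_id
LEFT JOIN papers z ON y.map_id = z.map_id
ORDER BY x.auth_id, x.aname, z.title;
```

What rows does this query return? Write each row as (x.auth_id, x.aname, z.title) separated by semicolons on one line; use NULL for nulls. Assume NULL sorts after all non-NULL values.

(1, Frank, P16); (3, Quinn, P10); (6, Sara, NULL); (9, Mona, NULL)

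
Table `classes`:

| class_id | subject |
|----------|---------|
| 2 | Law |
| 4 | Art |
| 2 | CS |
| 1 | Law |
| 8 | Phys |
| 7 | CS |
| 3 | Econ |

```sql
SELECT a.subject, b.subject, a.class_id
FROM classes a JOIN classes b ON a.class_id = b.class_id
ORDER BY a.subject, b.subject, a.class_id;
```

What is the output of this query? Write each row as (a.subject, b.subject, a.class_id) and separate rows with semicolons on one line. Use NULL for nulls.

(Art, Art, 4); (CS, CS, 2); (CS, CS, 7); (CS, Law, 2); (Econ, Econ, 3); (Law, CS, 2); (Law, Law, 1); (Law, Law, 2); (Phys, Phys, 8)

INNER JOIN keeps only pairs where the ON condition holds.
Matching on a.class_id = b.class_id.
Matched pairs: 9.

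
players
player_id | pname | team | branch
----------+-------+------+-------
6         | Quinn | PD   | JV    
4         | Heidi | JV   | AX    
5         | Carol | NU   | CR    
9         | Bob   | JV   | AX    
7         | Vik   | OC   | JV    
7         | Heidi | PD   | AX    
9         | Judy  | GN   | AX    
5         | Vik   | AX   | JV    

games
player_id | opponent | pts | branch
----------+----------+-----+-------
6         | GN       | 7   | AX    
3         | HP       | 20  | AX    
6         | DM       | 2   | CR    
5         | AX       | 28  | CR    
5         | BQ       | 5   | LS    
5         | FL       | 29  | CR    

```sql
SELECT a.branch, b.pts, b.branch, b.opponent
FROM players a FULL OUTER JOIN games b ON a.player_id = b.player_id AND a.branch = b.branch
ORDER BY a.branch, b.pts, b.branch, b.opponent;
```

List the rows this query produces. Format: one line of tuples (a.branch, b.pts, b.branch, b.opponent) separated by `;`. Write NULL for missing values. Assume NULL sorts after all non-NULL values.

(AX, NULL, NULL, NULL); (AX, NULL, NULL, NULL); (AX, NULL, NULL, NULL); (AX, NULL, NULL, NULL); (CR, 28, CR, AX); (CR, 29, CR, FL); (JV, NULL, NULL, NULL); (JV, NULL, NULL, NULL); (JV, NULL, NULL, NULL); (NULL, 2, CR, DM); (NULL, 5, LS, BQ); (NULL, 7, AX, GN); (NULL, 20, AX, HP)

FULL OUTER JOIN keeps every row from both sides; unmatched rows get NULL for the other side's columns.
Matching on a.player_id = b.player_id AND a.branch = b.branch.
- a (player_id=6, branch=JV) has no partner → padded with NULL.
- a (player_id=4, branch=AX) has no partner → padded with NULL.
- a (player_id=5, branch=CR) pairs with 2 row(s) of b.
- a (player_id=9, branch=AX) has no partner → padded with NULL.
- a (player_id=7, branch=JV) has no partner → padded with NULL.
- a (player_id=7, branch=AX) has no partner → padded with NULL.
- a (player_id=9, branch=AX) has no partner → padded with NULL.
- a (player_id=5, branch=JV) has no partner → padded with NULL.
- plus 4 unmatched b row(s), each kept with NULL a columns.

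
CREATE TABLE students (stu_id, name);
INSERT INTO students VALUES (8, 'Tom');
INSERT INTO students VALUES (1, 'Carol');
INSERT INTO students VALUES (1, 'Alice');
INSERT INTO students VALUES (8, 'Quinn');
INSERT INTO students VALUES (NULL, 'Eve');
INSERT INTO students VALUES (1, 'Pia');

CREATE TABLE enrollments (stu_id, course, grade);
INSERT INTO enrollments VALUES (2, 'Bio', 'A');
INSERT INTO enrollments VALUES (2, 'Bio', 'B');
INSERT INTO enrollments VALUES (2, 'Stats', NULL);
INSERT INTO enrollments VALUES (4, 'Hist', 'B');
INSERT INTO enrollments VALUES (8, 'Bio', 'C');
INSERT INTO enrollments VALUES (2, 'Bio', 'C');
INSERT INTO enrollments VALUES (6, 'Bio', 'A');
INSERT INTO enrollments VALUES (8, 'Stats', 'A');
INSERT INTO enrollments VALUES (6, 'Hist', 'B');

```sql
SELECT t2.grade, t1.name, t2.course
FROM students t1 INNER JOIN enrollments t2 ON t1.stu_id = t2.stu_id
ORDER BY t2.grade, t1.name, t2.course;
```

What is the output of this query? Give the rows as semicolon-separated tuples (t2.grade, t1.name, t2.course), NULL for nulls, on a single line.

INNER JOIN keeps only pairs where the ON condition holds.
Matching on t1.stu_id = t2.stu_id. A NULL in a compared column never satisfies the condition.
Matched pairs: 4.

(A, Quinn, Stats); (A, Tom, Stats); (C, Quinn, Bio); (C, Tom, Bio)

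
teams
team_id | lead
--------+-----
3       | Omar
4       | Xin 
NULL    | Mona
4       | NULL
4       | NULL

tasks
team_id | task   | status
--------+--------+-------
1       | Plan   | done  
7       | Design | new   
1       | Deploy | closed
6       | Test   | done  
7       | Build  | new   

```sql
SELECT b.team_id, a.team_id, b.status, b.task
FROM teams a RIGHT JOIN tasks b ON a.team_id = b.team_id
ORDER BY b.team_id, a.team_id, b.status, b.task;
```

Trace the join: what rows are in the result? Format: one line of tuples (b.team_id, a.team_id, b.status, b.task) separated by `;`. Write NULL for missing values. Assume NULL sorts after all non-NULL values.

RIGHT JOIN keeps every row from `tasks`; unmatched rows get NULL for `teams`'s columns.
Matching on a.team_id = b.team_id. A NULL in a compared column never satisfies the condition.
- a (team_id=3) has no partner in b.
- a (team_id=4) has no partner in b.
- a (team_id=NULL) has no partner in b.
- a (team_id=4) has no partner in b.
- a (team_id=4) has no partner in b.
- 5 b row(s) had no a match → kept, a columns NULL.
After projecting and ordering:
b.team_id | a.team_id | b.status | b.task
1 | NULL | closed | Deploy
1 | NULL | done | Plan
6 | NULL | done | Test
7 | NULL | new | Build
7 | NULL | new | Design

(1, NULL, closed, Deploy); (1, NULL, done, Plan); (6, NULL, done, Test); (7, NULL, new, Build); (7, NULL, new, Design)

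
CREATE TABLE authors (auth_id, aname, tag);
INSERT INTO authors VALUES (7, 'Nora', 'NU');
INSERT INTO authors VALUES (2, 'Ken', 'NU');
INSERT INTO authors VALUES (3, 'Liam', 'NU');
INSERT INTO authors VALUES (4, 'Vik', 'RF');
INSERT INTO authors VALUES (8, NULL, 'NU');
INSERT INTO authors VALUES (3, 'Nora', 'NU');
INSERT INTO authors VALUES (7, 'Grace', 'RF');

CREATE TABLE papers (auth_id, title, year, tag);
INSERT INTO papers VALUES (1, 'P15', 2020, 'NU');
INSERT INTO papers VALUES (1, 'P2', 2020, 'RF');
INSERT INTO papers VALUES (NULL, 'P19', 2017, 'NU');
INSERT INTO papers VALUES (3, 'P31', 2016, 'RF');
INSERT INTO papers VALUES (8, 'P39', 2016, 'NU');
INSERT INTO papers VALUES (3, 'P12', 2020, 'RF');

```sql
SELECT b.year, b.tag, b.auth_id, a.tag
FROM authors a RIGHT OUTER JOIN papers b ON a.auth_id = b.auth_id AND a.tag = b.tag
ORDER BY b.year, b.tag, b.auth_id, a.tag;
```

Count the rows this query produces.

RIGHT JOIN keeps every row from `papers`; unmatched rows get NULL for `authors`'s columns.
Matching on a.auth_id = b.auth_id AND a.tag = b.tag. A NULL in a compared column never satisfies the condition.
Matched pairs: 1; unmatched b rows kept: 5.
Total: 1 matched + 5 padded = 6 rows.

6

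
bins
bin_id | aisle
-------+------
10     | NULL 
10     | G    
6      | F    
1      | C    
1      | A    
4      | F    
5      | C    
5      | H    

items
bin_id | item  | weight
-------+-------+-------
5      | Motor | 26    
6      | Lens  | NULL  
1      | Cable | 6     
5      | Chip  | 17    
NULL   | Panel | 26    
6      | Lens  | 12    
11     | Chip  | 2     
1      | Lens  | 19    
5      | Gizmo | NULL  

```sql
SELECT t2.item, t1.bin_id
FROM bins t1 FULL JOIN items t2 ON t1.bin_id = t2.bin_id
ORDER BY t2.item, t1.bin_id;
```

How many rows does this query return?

FULL OUTER JOIN keeps every row from both sides; unmatched rows get NULL for the other side's columns.
Matching on t1.bin_id = t2.bin_id. A NULL in a compared column never satisfies the condition.
- t1[0] bin_id=10 → no match; kept with NULLs on the t2 side.
- t1[1] bin_id=10 → no match; kept with NULLs on the t2 side.
- t1[2] bin_id=6 → 2 match(es) in t2 → 2 row(s).
- t1[3] bin_id=1 → 2 match(es) in t2 → 2 row(s).
- t1[4] bin_id=1 → 2 match(es) in t2 → 2 row(s).
- t1[5] bin_id=4 → no match; kept with NULLs on the t2 side.
- t1[6] bin_id=5 → 3 match(es) in t2 → 3 row(s).
- t1[7] bin_id=5 → 3 match(es) in t2 → 3 row(s).
- plus 2 unmatched t2 row(s), each kept with NULL t1 columns.
Total: 12 matched + 5 padded = 17 rows.

17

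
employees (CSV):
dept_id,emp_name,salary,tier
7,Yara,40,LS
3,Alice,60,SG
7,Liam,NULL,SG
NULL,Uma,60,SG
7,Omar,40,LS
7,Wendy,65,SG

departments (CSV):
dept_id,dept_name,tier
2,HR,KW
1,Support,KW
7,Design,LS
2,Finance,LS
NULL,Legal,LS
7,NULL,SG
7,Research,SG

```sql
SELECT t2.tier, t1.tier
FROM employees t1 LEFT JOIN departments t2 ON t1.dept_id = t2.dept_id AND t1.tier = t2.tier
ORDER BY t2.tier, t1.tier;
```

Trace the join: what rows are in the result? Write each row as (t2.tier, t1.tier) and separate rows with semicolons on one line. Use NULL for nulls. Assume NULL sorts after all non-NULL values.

LEFT JOIN keeps every row from `employees`; unmatched rows get NULL for `departments`'s columns.
Matching on t1.dept_id = t2.dept_id AND t1.tier = t2.tier. A NULL in a compared column never satisfies the condition.
- t1[0] dept_id=7, tier=LS → 1 match(es) in t2 → 1 row(s).
- t1[1] dept_id=3, tier=SG → no match; kept with NULLs on the t2 side.
- t1[2] dept_id=7, tier=SG → 2 match(es) in t2 → 2 row(s).
- t1[3] dept_id=NULL, tier=SG → no match; kept with NULLs on the t2 side.
- t1[4] dept_id=7, tier=LS → 1 match(es) in t2 → 1 row(s).
- t1[5] dept_id=7, tier=SG → 2 match(es) in t2 → 2 row(s).
After projecting and ordering:
t2.tier | t1.tier
LS | LS
LS | LS
SG | SG
SG | SG
SG | SG
SG | SG
NULL | SG
NULL | SG

(LS, LS); (LS, LS); (SG, SG); (SG, SG); (SG, SG); (SG, SG); (NULL, SG); (NULL, SG)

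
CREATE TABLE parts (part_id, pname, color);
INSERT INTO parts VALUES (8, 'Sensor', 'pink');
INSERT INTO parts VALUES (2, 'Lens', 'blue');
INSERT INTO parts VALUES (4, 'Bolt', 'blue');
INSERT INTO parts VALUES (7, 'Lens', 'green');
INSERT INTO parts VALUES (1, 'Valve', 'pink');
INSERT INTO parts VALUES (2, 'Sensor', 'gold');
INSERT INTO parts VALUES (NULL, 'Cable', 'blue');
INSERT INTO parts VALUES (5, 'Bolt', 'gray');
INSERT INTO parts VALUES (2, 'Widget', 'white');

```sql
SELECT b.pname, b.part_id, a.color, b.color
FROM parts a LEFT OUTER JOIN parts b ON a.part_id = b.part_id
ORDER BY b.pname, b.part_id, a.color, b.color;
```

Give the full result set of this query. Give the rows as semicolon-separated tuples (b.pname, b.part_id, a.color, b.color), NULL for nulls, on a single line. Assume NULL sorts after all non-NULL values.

(Bolt, 4, blue, blue); (Bolt, 5, gray, gray); (Lens, 2, blue, blue); (Lens, 2, gold, blue); (Lens, 2, white, blue); (Lens, 7, green, green); (Sensor, 2, blue, gold); (Sensor, 2, gold, gold); (Sensor, 2, white, gold); (Sensor, 8, pink, pink); (Valve, 1, pink, pink); (Widget, 2, blue, white); (Widget, 2, gold, white); (Widget, 2, white, white); (NULL, NULL, blue, NULL)

LEFT JOIN keeps every row from `parts a`; unmatched rows get NULL for `parts b`'s columns.
Matching on a.part_id = b.part_id. A NULL in a compared column never satisfies the condition.
- part_id=8: 1 matching b row(s), so 1 row(s) emitted.
- part_id=2: 3 matching b row(s), so 3 row(s) emitted.
- part_id=4: 1 matching b row(s), so 1 row(s) emitted.
- part_id=7: 1 matching b row(s), so 1 row(s) emitted.
- part_id=1: 1 matching b row(s), so 1 row(s) emitted.
- part_id=2: 3 matching b row(s), so 3 row(s) emitted.
- part_id=NULL: no b row matches, row kept with b columns NULL.
- part_id=5: 1 matching b row(s), so 1 row(s) emitted.
- part_id=2: 3 matching b row(s), so 3 row(s) emitted.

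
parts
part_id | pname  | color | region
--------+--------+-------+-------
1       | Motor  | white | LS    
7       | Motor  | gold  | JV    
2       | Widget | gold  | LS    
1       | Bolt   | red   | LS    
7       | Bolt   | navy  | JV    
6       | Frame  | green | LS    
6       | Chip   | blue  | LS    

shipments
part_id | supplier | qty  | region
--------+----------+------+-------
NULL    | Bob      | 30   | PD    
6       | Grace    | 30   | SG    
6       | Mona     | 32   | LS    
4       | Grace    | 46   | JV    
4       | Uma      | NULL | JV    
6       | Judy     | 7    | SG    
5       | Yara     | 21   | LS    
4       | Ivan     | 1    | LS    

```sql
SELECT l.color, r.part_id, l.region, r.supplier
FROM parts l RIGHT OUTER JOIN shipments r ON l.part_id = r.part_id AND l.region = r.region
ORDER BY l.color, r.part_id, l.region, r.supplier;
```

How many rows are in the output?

9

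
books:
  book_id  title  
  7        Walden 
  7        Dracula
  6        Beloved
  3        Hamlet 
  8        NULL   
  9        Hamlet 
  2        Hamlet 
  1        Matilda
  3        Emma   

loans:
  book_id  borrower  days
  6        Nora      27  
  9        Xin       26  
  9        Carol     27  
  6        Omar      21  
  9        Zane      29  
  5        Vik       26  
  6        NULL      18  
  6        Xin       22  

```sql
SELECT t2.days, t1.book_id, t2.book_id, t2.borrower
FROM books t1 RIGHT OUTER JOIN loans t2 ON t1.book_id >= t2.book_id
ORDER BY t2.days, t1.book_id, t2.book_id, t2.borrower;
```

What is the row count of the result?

28

RIGHT JOIN keeps every row from `loans`; unmatched rows get NULL for `books`'s columns.
Matching on t1.book_id >= t2.book_id.
- t1 row (book_id=7): matches 5 t2 row(s) → 5 output row(s).
- t1 row (book_id=7): matches 5 t2 row(s) → 5 output row(s).
- t1 row (book_id=6): matches 5 t2 row(s) → 5 output row(s).
- t1 row (book_id=3): no match.
- t1 row (book_id=8): matches 5 t2 row(s) → 5 output row(s).
- t1 row (book_id=9): matches 8 t2 row(s) → 8 output row(s).
- t1 row (book_id=2): no match.
- t1 row (book_id=1): no match.
- t1 row (book_id=3): no match.
- every t2 row matched at least one t1 row.
Total: 28 rows.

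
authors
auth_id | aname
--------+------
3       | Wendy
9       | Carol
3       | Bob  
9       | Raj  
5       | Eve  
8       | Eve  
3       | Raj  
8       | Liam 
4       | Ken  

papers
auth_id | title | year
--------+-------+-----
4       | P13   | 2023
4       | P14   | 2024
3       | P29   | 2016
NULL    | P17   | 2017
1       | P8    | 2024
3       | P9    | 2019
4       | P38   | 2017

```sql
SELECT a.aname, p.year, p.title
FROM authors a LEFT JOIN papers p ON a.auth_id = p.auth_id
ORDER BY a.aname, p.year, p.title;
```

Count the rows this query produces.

LEFT JOIN keeps every row from `authors`; unmatched rows get NULL for `papers`'s columns.
Matching on a.auth_id = p.auth_id. A NULL in a compared column never satisfies the condition.
- a row (auth_id=3): matches 2 p row(s) → 2 output row(s).
- a row (auth_id=9): no match → kept, p columns NULL.
- a row (auth_id=3): matches 2 p row(s) → 2 output row(s).
- a row (auth_id=9): no match → kept, p columns NULL.
- a row (auth_id=5): no match → kept, p columns NULL.
- a row (auth_id=8): no match → kept, p columns NULL.
- a row (auth_id=3): matches 2 p row(s) → 2 output row(s).
- a row (auth_id=8): no match → kept, p columns NULL.
- a row (auth_id=4): matches 3 p row(s) → 3 output row(s).
Total: 9 matched + 5 padded = 14 rows.

14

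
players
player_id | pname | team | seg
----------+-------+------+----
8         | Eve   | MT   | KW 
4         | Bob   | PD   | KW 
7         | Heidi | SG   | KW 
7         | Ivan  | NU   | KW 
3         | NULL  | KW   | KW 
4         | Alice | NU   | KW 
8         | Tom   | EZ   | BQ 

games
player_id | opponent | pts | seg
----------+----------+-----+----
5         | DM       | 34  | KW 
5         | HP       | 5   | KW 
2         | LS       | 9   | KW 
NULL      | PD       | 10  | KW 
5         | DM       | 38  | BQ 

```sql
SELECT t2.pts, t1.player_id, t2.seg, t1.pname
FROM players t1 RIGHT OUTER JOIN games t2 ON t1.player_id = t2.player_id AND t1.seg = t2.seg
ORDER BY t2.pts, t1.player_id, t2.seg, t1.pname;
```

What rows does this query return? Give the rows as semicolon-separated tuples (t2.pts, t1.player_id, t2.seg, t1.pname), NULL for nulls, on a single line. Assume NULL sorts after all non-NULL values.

(5, NULL, KW, NULL); (9, NULL, KW, NULL); (10, NULL, KW, NULL); (34, NULL, KW, NULL); (38, NULL, BQ, NULL)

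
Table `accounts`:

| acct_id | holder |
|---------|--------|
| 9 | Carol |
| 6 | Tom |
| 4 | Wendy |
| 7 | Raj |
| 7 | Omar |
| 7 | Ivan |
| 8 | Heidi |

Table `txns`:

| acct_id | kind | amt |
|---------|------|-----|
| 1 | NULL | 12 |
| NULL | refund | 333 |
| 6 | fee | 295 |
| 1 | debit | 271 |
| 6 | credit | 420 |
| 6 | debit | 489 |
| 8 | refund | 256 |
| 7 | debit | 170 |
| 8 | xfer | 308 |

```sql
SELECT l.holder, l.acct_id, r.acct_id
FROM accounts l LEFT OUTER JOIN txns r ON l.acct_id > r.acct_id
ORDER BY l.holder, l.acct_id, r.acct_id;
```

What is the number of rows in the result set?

LEFT JOIN keeps every row from `accounts`; unmatched rows get NULL for `txns`'s columns.
Matching on l.acct_id > r.acct_id. A NULL in a compared column never satisfies the condition.
Matched pairs: 33; unmatched l rows kept: 0.
Total: 33 rows.

33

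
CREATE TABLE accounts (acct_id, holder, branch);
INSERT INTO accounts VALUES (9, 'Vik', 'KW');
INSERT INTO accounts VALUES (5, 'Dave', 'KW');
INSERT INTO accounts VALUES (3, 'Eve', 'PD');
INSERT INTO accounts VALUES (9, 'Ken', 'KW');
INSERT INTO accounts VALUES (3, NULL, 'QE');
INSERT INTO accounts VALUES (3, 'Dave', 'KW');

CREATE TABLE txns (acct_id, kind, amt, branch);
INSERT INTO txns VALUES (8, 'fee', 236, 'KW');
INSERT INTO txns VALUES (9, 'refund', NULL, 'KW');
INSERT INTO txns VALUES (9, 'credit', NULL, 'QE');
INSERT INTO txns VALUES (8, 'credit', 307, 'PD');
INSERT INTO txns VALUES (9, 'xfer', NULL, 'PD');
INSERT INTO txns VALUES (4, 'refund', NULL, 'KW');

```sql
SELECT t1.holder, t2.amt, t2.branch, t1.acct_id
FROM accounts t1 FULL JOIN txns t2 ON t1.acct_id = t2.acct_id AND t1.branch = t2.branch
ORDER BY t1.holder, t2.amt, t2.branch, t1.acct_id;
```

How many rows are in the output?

FULL OUTER JOIN keeps every row from both sides; unmatched rows get NULL for the other side's columns.
Matching on t1.acct_id = t2.acct_id AND t1.branch = t2.branch.
- t1 row (acct_id=9, branch=KW): matches 1 t2 row(s) → 1 output row(s).
- t1 row (acct_id=5, branch=KW): no match → kept, t2 columns NULL.
- t1 row (acct_id=3, branch=PD): no match → kept, t2 columns NULL.
- t1 row (acct_id=9, branch=KW): matches 1 t2 row(s) → 1 output row(s).
- t1 row (acct_id=3, branch=QE): no match → kept, t2 columns NULL.
- t1 row (acct_id=3, branch=KW): no match → kept, t2 columns NULL.
- 5 t2 row(s) had no t1 match → kept, t1 columns NULL.
Total: 2 matched + 9 padded = 11 rows.

11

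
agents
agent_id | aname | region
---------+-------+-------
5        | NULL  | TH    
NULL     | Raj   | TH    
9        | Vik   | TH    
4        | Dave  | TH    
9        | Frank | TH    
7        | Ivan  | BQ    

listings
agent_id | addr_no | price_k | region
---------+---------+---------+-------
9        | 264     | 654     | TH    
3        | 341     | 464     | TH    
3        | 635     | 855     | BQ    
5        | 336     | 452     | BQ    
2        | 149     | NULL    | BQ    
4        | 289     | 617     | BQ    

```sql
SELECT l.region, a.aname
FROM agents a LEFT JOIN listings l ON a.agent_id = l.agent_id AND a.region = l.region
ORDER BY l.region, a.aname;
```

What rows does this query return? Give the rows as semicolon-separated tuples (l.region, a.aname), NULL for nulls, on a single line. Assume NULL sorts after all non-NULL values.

(TH, Frank); (TH, Vik); (NULL, Dave); (NULL, Ivan); (NULL, Raj); (NULL, NULL)

LEFT JOIN keeps every row from `agents`; unmatched rows get NULL for `listings`'s columns.
Matching on a.agent_id = l.agent_id AND a.region = l.region. A NULL in a compared column never satisfies the condition.
- agent_id=5, region=TH: no l row matches, row kept with l columns NULL.
- agent_id=NULL, region=TH: no l row matches, row kept with l columns NULL.
- agent_id=9, region=TH: 1 matching l row(s), so 1 row(s) emitted.
- agent_id=4, region=TH: no l row matches, row kept with l columns NULL.
- agent_id=9, region=TH: 1 matching l row(s), so 1 row(s) emitted.
- agent_id=7, region=BQ: no l row matches, row kept with l columns NULL.
After projecting and ordering:
l.region | a.aname
TH | Frank
TH | Vik
NULL | Dave
NULL | Ivan
NULL | Raj
NULL | NULL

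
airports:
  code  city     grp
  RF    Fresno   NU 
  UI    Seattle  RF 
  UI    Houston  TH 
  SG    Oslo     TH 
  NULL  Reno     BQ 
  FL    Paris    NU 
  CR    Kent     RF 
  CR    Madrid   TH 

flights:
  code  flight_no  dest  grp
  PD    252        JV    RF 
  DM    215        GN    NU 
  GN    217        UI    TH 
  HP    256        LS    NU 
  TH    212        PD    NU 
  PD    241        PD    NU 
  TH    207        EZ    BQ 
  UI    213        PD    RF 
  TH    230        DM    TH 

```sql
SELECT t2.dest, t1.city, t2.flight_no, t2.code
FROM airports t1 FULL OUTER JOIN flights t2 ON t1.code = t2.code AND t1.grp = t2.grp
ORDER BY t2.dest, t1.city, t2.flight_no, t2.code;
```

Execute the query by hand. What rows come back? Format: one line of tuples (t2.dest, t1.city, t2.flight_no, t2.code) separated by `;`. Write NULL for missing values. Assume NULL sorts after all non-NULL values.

(DM, NULL, 230, TH); (EZ, NULL, 207, TH); (GN, NULL, 215, DM); (JV, NULL, 252, PD); (LS, NULL, 256, HP); (PD, Seattle, 213, UI); (PD, NULL, 212, TH); (PD, NULL, 241, PD); (UI, NULL, 217, GN); (NULL, Fresno, NULL, NULL); (NULL, Houston, NULL, NULL); (NULL, Kent, NULL, NULL); (NULL, Madrid, NULL, NULL); (NULL, Oslo, NULL, NULL); (NULL, Paris, NULL, NULL); (NULL, Reno, NULL, NULL)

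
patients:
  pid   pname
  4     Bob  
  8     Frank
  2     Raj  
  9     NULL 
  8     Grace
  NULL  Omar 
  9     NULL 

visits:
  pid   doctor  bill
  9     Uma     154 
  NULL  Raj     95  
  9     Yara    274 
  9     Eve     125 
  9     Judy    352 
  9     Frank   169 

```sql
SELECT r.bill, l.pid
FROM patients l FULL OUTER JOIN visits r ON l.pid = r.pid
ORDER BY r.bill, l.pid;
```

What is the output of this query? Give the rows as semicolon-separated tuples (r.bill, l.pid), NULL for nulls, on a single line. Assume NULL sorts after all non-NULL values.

FULL OUTER JOIN keeps every row from both sides; unmatched rows get NULL for the other side's columns.
Matching on l.pid = r.pid. A NULL in a compared column never satisfies the condition.
Matched pairs: 10; unmatched l rows kept: 5; unmatched r rows kept: 1.

(95, NULL); (125, 9); (125, 9); (154, 9); (154, 9); (169, 9); (169, 9); (274, 9); (274, 9); (352, 9); (352, 9); (NULL, 2); (NULL, 4); (NULL, 8); (NULL, 8); (NULL, NULL)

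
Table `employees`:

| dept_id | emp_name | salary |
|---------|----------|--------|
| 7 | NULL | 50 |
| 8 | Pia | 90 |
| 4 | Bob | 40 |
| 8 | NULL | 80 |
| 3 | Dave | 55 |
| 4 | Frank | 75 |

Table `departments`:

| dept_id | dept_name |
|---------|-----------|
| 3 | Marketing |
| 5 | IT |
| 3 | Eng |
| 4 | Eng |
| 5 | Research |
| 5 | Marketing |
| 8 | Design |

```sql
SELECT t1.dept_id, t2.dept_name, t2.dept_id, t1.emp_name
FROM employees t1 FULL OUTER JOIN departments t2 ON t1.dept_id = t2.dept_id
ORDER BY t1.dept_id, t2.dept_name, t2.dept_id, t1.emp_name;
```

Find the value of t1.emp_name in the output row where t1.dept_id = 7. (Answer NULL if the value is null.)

NULL

FULL OUTER JOIN keeps every row from both sides; unmatched rows get NULL for the other side's columns.
Matching on t1.dept_id = t2.dept_id.
Matched pairs: 6; unmatched t1 rows kept: 1; unmatched t2 rows kept: 3.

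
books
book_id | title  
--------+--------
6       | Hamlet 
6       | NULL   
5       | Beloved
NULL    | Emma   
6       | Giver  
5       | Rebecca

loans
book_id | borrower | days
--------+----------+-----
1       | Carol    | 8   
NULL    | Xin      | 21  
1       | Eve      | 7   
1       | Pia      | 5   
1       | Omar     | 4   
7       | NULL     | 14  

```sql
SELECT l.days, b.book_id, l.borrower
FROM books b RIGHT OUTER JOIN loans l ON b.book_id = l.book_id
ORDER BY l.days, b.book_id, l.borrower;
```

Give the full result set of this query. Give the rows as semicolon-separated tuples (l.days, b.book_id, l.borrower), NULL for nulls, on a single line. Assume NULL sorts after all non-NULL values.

(4, NULL, Omar); (5, NULL, Pia); (7, NULL, Eve); (8, NULL, Carol); (14, NULL, NULL); (21, NULL, Xin)

RIGHT JOIN keeps every row from `loans`; unmatched rows get NULL for `books`'s columns.
Matching on b.book_id = l.book_id. A NULL in a compared column never satisfies the condition.
- b[0] book_id=6 → no match.
- b[1] book_id=6 → no match.
- b[2] book_id=5 → no match.
- b[3] book_id=NULL → no match.
- b[4] book_id=6 → no match.
- b[5] book_id=5 → no match.
- plus 6 unmatched l row(s), each kept with NULL b columns.
After projecting and ordering:
l.days | b.book_id | l.borrower
4 | NULL | Omar
5 | NULL | Pia
7 | NULL | Eve
8 | NULL | Carol
14 | NULL | NULL
21 | NULL | Xin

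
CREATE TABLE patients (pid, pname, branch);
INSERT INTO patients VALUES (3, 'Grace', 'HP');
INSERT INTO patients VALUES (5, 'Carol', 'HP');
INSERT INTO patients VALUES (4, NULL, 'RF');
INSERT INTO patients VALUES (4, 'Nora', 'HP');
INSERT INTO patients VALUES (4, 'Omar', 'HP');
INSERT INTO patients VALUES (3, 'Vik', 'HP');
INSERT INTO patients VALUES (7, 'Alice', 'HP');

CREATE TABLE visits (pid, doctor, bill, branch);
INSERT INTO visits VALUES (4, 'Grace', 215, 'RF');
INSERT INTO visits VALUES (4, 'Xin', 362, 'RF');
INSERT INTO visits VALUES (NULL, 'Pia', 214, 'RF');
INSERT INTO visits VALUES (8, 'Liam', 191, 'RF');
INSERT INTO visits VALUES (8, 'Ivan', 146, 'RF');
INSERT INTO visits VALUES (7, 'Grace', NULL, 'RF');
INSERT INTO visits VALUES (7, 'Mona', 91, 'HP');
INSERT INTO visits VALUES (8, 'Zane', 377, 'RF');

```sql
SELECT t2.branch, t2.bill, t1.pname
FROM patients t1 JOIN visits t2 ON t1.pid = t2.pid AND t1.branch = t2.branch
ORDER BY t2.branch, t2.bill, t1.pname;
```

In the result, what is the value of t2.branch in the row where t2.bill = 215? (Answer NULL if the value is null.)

RF

INNER JOIN keeps only pairs where the ON condition holds.
Matching on t1.pid = t2.pid AND t1.branch = t2.branch. A NULL in a compared column never satisfies the condition.
- pid=3, branch=HP: no matching t2 row, dropped.
- pid=5, branch=HP: no matching t2 row, dropped.
- pid=4, branch=RF: 2 matching t2 row(s), so 2 row(s) emitted.
- pid=4, branch=HP: no matching t2 row, dropped.
- pid=4, branch=HP: no matching t2 row, dropped.
- pid=3, branch=HP: no matching t2 row, dropped.
- pid=7, branch=HP: 1 matching t2 row(s), so 1 row(s) emitted.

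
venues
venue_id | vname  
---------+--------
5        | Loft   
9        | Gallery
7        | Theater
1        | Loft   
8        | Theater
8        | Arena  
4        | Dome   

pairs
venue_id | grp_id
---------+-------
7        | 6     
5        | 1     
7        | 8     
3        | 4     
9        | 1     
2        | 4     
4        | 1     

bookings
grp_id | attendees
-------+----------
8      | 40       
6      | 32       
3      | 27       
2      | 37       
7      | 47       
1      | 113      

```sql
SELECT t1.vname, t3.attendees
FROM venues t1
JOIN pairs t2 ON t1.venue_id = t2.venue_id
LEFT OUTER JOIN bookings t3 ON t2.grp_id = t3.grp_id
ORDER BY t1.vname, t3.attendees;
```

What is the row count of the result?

Evaluate left to right. First `venues t1 INNER JOIN pairs t2` on venue_id: 5 row(s).
Then LEFT JOIN `bookings t3` on grp_id: each of those 5 rows is kept; rows whose t2.grp_id has no match in t3 get NULL for t3's columns.
Result: 5 row(s).

5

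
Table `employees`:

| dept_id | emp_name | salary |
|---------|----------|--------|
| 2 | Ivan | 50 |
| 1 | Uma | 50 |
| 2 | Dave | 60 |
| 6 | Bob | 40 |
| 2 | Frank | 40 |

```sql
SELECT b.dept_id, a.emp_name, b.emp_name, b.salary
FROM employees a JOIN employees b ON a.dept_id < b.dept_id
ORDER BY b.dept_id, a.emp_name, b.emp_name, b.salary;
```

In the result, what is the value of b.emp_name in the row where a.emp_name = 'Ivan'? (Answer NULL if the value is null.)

Bob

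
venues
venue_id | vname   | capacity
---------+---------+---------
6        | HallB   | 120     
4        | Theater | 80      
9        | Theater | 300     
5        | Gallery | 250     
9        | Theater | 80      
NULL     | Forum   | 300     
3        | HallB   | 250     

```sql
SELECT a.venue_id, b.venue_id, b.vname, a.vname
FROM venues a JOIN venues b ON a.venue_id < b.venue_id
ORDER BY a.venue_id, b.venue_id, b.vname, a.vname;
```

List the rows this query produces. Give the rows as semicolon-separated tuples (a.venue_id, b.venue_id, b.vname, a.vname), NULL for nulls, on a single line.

INNER JOIN keeps only pairs where the ON condition holds.
Matching on a.venue_id < b.venue_id. A NULL in a compared column never satisfies the condition.
Matched pairs: 14.

(3, 4, Theater, HallB); (3, 5, Gallery, HallB); (3, 6, HallB, HallB); (3, 9, Theater, HallB); (3, 9, Theater, HallB); (4, 5, Gallery, Theater); (4, 6, HallB, Theater); (4, 9, Theater, Theater); (4, 9, Theater, Theater); (5, 6, HallB, Gallery); (5, 9, Theater, Gallery); (5, 9, Theater, Gallery); (6, 9, Theater, HallB); (6, 9, Theater, HallB)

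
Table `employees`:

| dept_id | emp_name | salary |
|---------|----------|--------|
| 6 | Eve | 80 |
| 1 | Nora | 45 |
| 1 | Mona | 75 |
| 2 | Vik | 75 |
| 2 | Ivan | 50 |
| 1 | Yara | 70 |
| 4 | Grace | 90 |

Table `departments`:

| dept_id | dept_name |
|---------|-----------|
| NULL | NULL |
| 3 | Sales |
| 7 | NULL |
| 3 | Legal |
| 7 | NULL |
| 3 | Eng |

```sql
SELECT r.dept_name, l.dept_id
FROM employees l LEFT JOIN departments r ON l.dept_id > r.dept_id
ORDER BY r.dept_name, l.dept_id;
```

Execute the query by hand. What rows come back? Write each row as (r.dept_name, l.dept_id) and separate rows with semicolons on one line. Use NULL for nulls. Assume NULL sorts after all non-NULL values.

LEFT JOIN keeps every row from `employees`; unmatched rows get NULL for `departments`'s columns.
Matching on l.dept_id > r.dept_id. A NULL in a compared column never satisfies the condition.
Matched pairs: 6; unmatched l rows kept: 5.

(Eng, 4); (Eng, 6); (Legal, 4); (Legal, 6); (Sales, 4); (Sales, 6); (NULL, 1); (NULL, 1); (NULL, 1); (NULL, 2); (NULL, 2)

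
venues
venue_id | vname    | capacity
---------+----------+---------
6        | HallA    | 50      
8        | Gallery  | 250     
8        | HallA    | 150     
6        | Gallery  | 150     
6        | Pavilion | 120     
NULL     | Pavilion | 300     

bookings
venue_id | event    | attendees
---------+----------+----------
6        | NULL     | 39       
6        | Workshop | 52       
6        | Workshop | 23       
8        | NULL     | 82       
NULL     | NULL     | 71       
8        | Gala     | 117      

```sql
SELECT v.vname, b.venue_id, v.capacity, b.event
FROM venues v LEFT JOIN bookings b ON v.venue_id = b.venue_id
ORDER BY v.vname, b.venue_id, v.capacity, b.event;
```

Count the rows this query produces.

14

LEFT JOIN keeps every row from `venues`; unmatched rows get NULL for `bookings`'s columns.
Matching on v.venue_id = b.venue_id. A NULL in a compared column never satisfies the condition.
- v row (venue_id=6): matches 3 b row(s) → 3 output row(s).
- v row (venue_id=8): matches 2 b row(s) → 2 output row(s).
- v row (venue_id=8): matches 2 b row(s) → 2 output row(s).
- v row (venue_id=6): matches 3 b row(s) → 3 output row(s).
- v row (venue_id=6): matches 3 b row(s) → 3 output row(s).
- v row (venue_id=NULL): no match → kept, b columns NULL.
Total: 13 matched + 1 padded = 14 rows.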